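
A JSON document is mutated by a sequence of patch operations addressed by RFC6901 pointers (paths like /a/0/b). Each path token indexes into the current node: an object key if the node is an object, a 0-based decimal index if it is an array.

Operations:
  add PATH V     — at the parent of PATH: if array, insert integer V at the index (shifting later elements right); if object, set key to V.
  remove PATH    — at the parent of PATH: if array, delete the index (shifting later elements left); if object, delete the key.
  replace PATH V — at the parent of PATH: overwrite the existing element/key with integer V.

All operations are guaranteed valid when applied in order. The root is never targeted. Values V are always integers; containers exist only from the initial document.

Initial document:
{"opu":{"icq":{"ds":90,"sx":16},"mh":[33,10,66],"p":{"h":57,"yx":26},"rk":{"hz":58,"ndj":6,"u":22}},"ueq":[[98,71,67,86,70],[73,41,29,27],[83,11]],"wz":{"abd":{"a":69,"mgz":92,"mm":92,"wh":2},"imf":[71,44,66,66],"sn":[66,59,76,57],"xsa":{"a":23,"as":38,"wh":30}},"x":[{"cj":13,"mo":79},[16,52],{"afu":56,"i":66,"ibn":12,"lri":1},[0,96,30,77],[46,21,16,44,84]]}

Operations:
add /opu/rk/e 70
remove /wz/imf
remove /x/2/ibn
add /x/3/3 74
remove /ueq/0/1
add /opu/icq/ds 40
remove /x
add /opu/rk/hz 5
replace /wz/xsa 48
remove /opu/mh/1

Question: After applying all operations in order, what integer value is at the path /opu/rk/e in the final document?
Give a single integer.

After op 1 (add /opu/rk/e 70): {"opu":{"icq":{"ds":90,"sx":16},"mh":[33,10,66],"p":{"h":57,"yx":26},"rk":{"e":70,"hz":58,"ndj":6,"u":22}},"ueq":[[98,71,67,86,70],[73,41,29,27],[83,11]],"wz":{"abd":{"a":69,"mgz":92,"mm":92,"wh":2},"imf":[71,44,66,66],"sn":[66,59,76,57],"xsa":{"a":23,"as":38,"wh":30}},"x":[{"cj":13,"mo":79},[16,52],{"afu":56,"i":66,"ibn":12,"lri":1},[0,96,30,77],[46,21,16,44,84]]}
After op 2 (remove /wz/imf): {"opu":{"icq":{"ds":90,"sx":16},"mh":[33,10,66],"p":{"h":57,"yx":26},"rk":{"e":70,"hz":58,"ndj":6,"u":22}},"ueq":[[98,71,67,86,70],[73,41,29,27],[83,11]],"wz":{"abd":{"a":69,"mgz":92,"mm":92,"wh":2},"sn":[66,59,76,57],"xsa":{"a":23,"as":38,"wh":30}},"x":[{"cj":13,"mo":79},[16,52],{"afu":56,"i":66,"ibn":12,"lri":1},[0,96,30,77],[46,21,16,44,84]]}
After op 3 (remove /x/2/ibn): {"opu":{"icq":{"ds":90,"sx":16},"mh":[33,10,66],"p":{"h":57,"yx":26},"rk":{"e":70,"hz":58,"ndj":6,"u":22}},"ueq":[[98,71,67,86,70],[73,41,29,27],[83,11]],"wz":{"abd":{"a":69,"mgz":92,"mm":92,"wh":2},"sn":[66,59,76,57],"xsa":{"a":23,"as":38,"wh":30}},"x":[{"cj":13,"mo":79},[16,52],{"afu":56,"i":66,"lri":1},[0,96,30,77],[46,21,16,44,84]]}
After op 4 (add /x/3/3 74): {"opu":{"icq":{"ds":90,"sx":16},"mh":[33,10,66],"p":{"h":57,"yx":26},"rk":{"e":70,"hz":58,"ndj":6,"u":22}},"ueq":[[98,71,67,86,70],[73,41,29,27],[83,11]],"wz":{"abd":{"a":69,"mgz":92,"mm":92,"wh":2},"sn":[66,59,76,57],"xsa":{"a":23,"as":38,"wh":30}},"x":[{"cj":13,"mo":79},[16,52],{"afu":56,"i":66,"lri":1},[0,96,30,74,77],[46,21,16,44,84]]}
After op 5 (remove /ueq/0/1): {"opu":{"icq":{"ds":90,"sx":16},"mh":[33,10,66],"p":{"h":57,"yx":26},"rk":{"e":70,"hz":58,"ndj":6,"u":22}},"ueq":[[98,67,86,70],[73,41,29,27],[83,11]],"wz":{"abd":{"a":69,"mgz":92,"mm":92,"wh":2},"sn":[66,59,76,57],"xsa":{"a":23,"as":38,"wh":30}},"x":[{"cj":13,"mo":79},[16,52],{"afu":56,"i":66,"lri":1},[0,96,30,74,77],[46,21,16,44,84]]}
After op 6 (add /opu/icq/ds 40): {"opu":{"icq":{"ds":40,"sx":16},"mh":[33,10,66],"p":{"h":57,"yx":26},"rk":{"e":70,"hz":58,"ndj":6,"u":22}},"ueq":[[98,67,86,70],[73,41,29,27],[83,11]],"wz":{"abd":{"a":69,"mgz":92,"mm":92,"wh":2},"sn":[66,59,76,57],"xsa":{"a":23,"as":38,"wh":30}},"x":[{"cj":13,"mo":79},[16,52],{"afu":56,"i":66,"lri":1},[0,96,30,74,77],[46,21,16,44,84]]}
After op 7 (remove /x): {"opu":{"icq":{"ds":40,"sx":16},"mh":[33,10,66],"p":{"h":57,"yx":26},"rk":{"e":70,"hz":58,"ndj":6,"u":22}},"ueq":[[98,67,86,70],[73,41,29,27],[83,11]],"wz":{"abd":{"a":69,"mgz":92,"mm":92,"wh":2},"sn":[66,59,76,57],"xsa":{"a":23,"as":38,"wh":30}}}
After op 8 (add /opu/rk/hz 5): {"opu":{"icq":{"ds":40,"sx":16},"mh":[33,10,66],"p":{"h":57,"yx":26},"rk":{"e":70,"hz":5,"ndj":6,"u":22}},"ueq":[[98,67,86,70],[73,41,29,27],[83,11]],"wz":{"abd":{"a":69,"mgz":92,"mm":92,"wh":2},"sn":[66,59,76,57],"xsa":{"a":23,"as":38,"wh":30}}}
After op 9 (replace /wz/xsa 48): {"opu":{"icq":{"ds":40,"sx":16},"mh":[33,10,66],"p":{"h":57,"yx":26},"rk":{"e":70,"hz":5,"ndj":6,"u":22}},"ueq":[[98,67,86,70],[73,41,29,27],[83,11]],"wz":{"abd":{"a":69,"mgz":92,"mm":92,"wh":2},"sn":[66,59,76,57],"xsa":48}}
After op 10 (remove /opu/mh/1): {"opu":{"icq":{"ds":40,"sx":16},"mh":[33,66],"p":{"h":57,"yx":26},"rk":{"e":70,"hz":5,"ndj":6,"u":22}},"ueq":[[98,67,86,70],[73,41,29,27],[83,11]],"wz":{"abd":{"a":69,"mgz":92,"mm":92,"wh":2},"sn":[66,59,76,57],"xsa":48}}
Value at /opu/rk/e: 70

Answer: 70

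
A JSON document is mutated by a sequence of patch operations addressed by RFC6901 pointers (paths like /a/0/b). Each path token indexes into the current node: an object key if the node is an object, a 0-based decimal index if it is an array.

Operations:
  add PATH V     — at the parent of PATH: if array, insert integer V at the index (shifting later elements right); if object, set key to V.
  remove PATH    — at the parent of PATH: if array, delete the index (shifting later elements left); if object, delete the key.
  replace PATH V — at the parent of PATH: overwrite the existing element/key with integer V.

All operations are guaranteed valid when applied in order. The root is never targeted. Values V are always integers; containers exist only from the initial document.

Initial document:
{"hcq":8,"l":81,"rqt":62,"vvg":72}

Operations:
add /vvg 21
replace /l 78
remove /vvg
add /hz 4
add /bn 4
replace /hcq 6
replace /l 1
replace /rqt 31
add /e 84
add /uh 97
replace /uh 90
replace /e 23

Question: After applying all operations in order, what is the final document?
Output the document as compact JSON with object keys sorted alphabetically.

Answer: {"bn":4,"e":23,"hcq":6,"hz":4,"l":1,"rqt":31,"uh":90}

Derivation:
After op 1 (add /vvg 21): {"hcq":8,"l":81,"rqt":62,"vvg":21}
After op 2 (replace /l 78): {"hcq":8,"l":78,"rqt":62,"vvg":21}
After op 3 (remove /vvg): {"hcq":8,"l":78,"rqt":62}
After op 4 (add /hz 4): {"hcq":8,"hz":4,"l":78,"rqt":62}
After op 5 (add /bn 4): {"bn":4,"hcq":8,"hz":4,"l":78,"rqt":62}
After op 6 (replace /hcq 6): {"bn":4,"hcq":6,"hz":4,"l":78,"rqt":62}
After op 7 (replace /l 1): {"bn":4,"hcq":6,"hz":4,"l":1,"rqt":62}
After op 8 (replace /rqt 31): {"bn":4,"hcq":6,"hz":4,"l":1,"rqt":31}
After op 9 (add /e 84): {"bn":4,"e":84,"hcq":6,"hz":4,"l":1,"rqt":31}
After op 10 (add /uh 97): {"bn":4,"e":84,"hcq":6,"hz":4,"l":1,"rqt":31,"uh":97}
After op 11 (replace /uh 90): {"bn":4,"e":84,"hcq":6,"hz":4,"l":1,"rqt":31,"uh":90}
After op 12 (replace /e 23): {"bn":4,"e":23,"hcq":6,"hz":4,"l":1,"rqt":31,"uh":90}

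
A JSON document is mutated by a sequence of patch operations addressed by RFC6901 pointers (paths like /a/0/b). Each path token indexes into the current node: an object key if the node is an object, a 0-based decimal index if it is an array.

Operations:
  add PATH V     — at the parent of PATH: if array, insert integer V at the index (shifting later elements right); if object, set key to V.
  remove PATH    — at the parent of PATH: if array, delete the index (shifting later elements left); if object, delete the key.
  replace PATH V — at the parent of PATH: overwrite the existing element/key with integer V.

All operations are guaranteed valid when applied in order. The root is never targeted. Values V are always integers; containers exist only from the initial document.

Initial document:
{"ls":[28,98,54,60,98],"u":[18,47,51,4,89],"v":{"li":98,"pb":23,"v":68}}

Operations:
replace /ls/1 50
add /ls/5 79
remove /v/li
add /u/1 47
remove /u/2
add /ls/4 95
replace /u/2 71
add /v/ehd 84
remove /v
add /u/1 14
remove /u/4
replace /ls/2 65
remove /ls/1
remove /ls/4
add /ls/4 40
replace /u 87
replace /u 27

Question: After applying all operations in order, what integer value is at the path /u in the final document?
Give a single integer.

Answer: 27

Derivation:
After op 1 (replace /ls/1 50): {"ls":[28,50,54,60,98],"u":[18,47,51,4,89],"v":{"li":98,"pb":23,"v":68}}
After op 2 (add /ls/5 79): {"ls":[28,50,54,60,98,79],"u":[18,47,51,4,89],"v":{"li":98,"pb":23,"v":68}}
After op 3 (remove /v/li): {"ls":[28,50,54,60,98,79],"u":[18,47,51,4,89],"v":{"pb":23,"v":68}}
After op 4 (add /u/1 47): {"ls":[28,50,54,60,98,79],"u":[18,47,47,51,4,89],"v":{"pb":23,"v":68}}
After op 5 (remove /u/2): {"ls":[28,50,54,60,98,79],"u":[18,47,51,4,89],"v":{"pb":23,"v":68}}
After op 6 (add /ls/4 95): {"ls":[28,50,54,60,95,98,79],"u":[18,47,51,4,89],"v":{"pb":23,"v":68}}
After op 7 (replace /u/2 71): {"ls":[28,50,54,60,95,98,79],"u":[18,47,71,4,89],"v":{"pb":23,"v":68}}
After op 8 (add /v/ehd 84): {"ls":[28,50,54,60,95,98,79],"u":[18,47,71,4,89],"v":{"ehd":84,"pb":23,"v":68}}
After op 9 (remove /v): {"ls":[28,50,54,60,95,98,79],"u":[18,47,71,4,89]}
After op 10 (add /u/1 14): {"ls":[28,50,54,60,95,98,79],"u":[18,14,47,71,4,89]}
After op 11 (remove /u/4): {"ls":[28,50,54,60,95,98,79],"u":[18,14,47,71,89]}
After op 12 (replace /ls/2 65): {"ls":[28,50,65,60,95,98,79],"u":[18,14,47,71,89]}
After op 13 (remove /ls/1): {"ls":[28,65,60,95,98,79],"u":[18,14,47,71,89]}
After op 14 (remove /ls/4): {"ls":[28,65,60,95,79],"u":[18,14,47,71,89]}
After op 15 (add /ls/4 40): {"ls":[28,65,60,95,40,79],"u":[18,14,47,71,89]}
After op 16 (replace /u 87): {"ls":[28,65,60,95,40,79],"u":87}
After op 17 (replace /u 27): {"ls":[28,65,60,95,40,79],"u":27}
Value at /u: 27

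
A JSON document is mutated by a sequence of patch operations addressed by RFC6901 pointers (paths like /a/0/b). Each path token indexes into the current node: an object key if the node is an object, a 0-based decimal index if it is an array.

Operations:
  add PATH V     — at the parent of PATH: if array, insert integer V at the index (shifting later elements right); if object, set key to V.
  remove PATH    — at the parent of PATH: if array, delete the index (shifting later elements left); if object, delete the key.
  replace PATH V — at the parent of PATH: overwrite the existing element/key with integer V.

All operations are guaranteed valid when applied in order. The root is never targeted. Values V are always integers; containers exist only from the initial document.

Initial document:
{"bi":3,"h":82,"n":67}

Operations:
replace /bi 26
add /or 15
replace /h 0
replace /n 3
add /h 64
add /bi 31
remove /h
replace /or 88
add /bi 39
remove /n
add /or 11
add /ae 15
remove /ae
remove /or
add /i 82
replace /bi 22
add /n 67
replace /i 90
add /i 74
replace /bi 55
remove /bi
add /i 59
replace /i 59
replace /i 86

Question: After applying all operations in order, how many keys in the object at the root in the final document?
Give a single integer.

After op 1 (replace /bi 26): {"bi":26,"h":82,"n":67}
After op 2 (add /or 15): {"bi":26,"h":82,"n":67,"or":15}
After op 3 (replace /h 0): {"bi":26,"h":0,"n":67,"or":15}
After op 4 (replace /n 3): {"bi":26,"h":0,"n":3,"or":15}
After op 5 (add /h 64): {"bi":26,"h":64,"n":3,"or":15}
After op 6 (add /bi 31): {"bi":31,"h":64,"n":3,"or":15}
After op 7 (remove /h): {"bi":31,"n":3,"or":15}
After op 8 (replace /or 88): {"bi":31,"n":3,"or":88}
After op 9 (add /bi 39): {"bi":39,"n":3,"or":88}
After op 10 (remove /n): {"bi":39,"or":88}
After op 11 (add /or 11): {"bi":39,"or":11}
After op 12 (add /ae 15): {"ae":15,"bi":39,"or":11}
After op 13 (remove /ae): {"bi":39,"or":11}
After op 14 (remove /or): {"bi":39}
After op 15 (add /i 82): {"bi":39,"i":82}
After op 16 (replace /bi 22): {"bi":22,"i":82}
After op 17 (add /n 67): {"bi":22,"i":82,"n":67}
After op 18 (replace /i 90): {"bi":22,"i":90,"n":67}
After op 19 (add /i 74): {"bi":22,"i":74,"n":67}
After op 20 (replace /bi 55): {"bi":55,"i":74,"n":67}
After op 21 (remove /bi): {"i":74,"n":67}
After op 22 (add /i 59): {"i":59,"n":67}
After op 23 (replace /i 59): {"i":59,"n":67}
After op 24 (replace /i 86): {"i":86,"n":67}
Size at the root: 2

Answer: 2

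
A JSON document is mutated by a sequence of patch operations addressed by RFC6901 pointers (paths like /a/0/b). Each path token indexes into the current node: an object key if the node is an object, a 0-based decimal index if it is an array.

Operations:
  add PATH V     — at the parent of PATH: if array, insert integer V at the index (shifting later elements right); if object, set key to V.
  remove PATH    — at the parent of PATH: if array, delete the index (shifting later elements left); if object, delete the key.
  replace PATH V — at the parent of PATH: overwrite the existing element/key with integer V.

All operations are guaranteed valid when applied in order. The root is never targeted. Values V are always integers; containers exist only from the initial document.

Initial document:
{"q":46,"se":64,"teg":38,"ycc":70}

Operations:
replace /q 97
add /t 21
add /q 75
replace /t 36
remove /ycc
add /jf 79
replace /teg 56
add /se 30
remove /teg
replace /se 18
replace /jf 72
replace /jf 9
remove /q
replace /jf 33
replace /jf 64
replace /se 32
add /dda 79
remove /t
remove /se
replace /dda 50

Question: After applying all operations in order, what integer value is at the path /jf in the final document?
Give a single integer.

After op 1 (replace /q 97): {"q":97,"se":64,"teg":38,"ycc":70}
After op 2 (add /t 21): {"q":97,"se":64,"t":21,"teg":38,"ycc":70}
After op 3 (add /q 75): {"q":75,"se":64,"t":21,"teg":38,"ycc":70}
After op 4 (replace /t 36): {"q":75,"se":64,"t":36,"teg":38,"ycc":70}
After op 5 (remove /ycc): {"q":75,"se":64,"t":36,"teg":38}
After op 6 (add /jf 79): {"jf":79,"q":75,"se":64,"t":36,"teg":38}
After op 7 (replace /teg 56): {"jf":79,"q":75,"se":64,"t":36,"teg":56}
After op 8 (add /se 30): {"jf":79,"q":75,"se":30,"t":36,"teg":56}
After op 9 (remove /teg): {"jf":79,"q":75,"se":30,"t":36}
After op 10 (replace /se 18): {"jf":79,"q":75,"se":18,"t":36}
After op 11 (replace /jf 72): {"jf":72,"q":75,"se":18,"t":36}
After op 12 (replace /jf 9): {"jf":9,"q":75,"se":18,"t":36}
After op 13 (remove /q): {"jf":9,"se":18,"t":36}
After op 14 (replace /jf 33): {"jf":33,"se":18,"t":36}
After op 15 (replace /jf 64): {"jf":64,"se":18,"t":36}
After op 16 (replace /se 32): {"jf":64,"se":32,"t":36}
After op 17 (add /dda 79): {"dda":79,"jf":64,"se":32,"t":36}
After op 18 (remove /t): {"dda":79,"jf":64,"se":32}
After op 19 (remove /se): {"dda":79,"jf":64}
After op 20 (replace /dda 50): {"dda":50,"jf":64}
Value at /jf: 64

Answer: 64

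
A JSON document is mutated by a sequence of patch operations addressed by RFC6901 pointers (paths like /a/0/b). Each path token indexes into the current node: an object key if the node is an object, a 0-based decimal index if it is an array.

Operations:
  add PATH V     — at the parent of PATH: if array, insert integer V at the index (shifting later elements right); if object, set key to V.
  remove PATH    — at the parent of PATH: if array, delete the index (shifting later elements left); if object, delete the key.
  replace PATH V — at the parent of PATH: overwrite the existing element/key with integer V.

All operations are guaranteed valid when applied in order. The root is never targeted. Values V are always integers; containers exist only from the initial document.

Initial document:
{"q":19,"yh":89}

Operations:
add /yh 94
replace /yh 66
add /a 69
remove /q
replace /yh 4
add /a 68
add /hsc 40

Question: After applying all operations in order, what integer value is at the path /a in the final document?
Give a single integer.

After op 1 (add /yh 94): {"q":19,"yh":94}
After op 2 (replace /yh 66): {"q":19,"yh":66}
After op 3 (add /a 69): {"a":69,"q":19,"yh":66}
After op 4 (remove /q): {"a":69,"yh":66}
After op 5 (replace /yh 4): {"a":69,"yh":4}
After op 6 (add /a 68): {"a":68,"yh":4}
After op 7 (add /hsc 40): {"a":68,"hsc":40,"yh":4}
Value at /a: 68

Answer: 68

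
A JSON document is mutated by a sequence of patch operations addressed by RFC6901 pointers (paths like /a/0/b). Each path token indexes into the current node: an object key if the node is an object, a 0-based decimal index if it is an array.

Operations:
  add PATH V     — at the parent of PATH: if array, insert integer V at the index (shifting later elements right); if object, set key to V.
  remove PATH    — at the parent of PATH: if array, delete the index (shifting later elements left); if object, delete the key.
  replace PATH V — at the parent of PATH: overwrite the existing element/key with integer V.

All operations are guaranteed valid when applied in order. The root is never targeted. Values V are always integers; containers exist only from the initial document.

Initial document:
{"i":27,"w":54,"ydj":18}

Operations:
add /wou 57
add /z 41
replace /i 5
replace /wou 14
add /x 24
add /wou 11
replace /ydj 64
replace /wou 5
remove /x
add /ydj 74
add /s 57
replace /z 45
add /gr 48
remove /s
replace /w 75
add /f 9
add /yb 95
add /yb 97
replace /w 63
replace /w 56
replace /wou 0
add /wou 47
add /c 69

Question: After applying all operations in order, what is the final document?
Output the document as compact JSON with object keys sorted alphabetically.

Answer: {"c":69,"f":9,"gr":48,"i":5,"w":56,"wou":47,"yb":97,"ydj":74,"z":45}

Derivation:
After op 1 (add /wou 57): {"i":27,"w":54,"wou":57,"ydj":18}
After op 2 (add /z 41): {"i":27,"w":54,"wou":57,"ydj":18,"z":41}
After op 3 (replace /i 5): {"i":5,"w":54,"wou":57,"ydj":18,"z":41}
After op 4 (replace /wou 14): {"i":5,"w":54,"wou":14,"ydj":18,"z":41}
After op 5 (add /x 24): {"i":5,"w":54,"wou":14,"x":24,"ydj":18,"z":41}
After op 6 (add /wou 11): {"i":5,"w":54,"wou":11,"x":24,"ydj":18,"z":41}
After op 7 (replace /ydj 64): {"i":5,"w":54,"wou":11,"x":24,"ydj":64,"z":41}
After op 8 (replace /wou 5): {"i":5,"w":54,"wou":5,"x":24,"ydj":64,"z":41}
After op 9 (remove /x): {"i":5,"w":54,"wou":5,"ydj":64,"z":41}
After op 10 (add /ydj 74): {"i":5,"w":54,"wou":5,"ydj":74,"z":41}
After op 11 (add /s 57): {"i":5,"s":57,"w":54,"wou":5,"ydj":74,"z":41}
After op 12 (replace /z 45): {"i":5,"s":57,"w":54,"wou":5,"ydj":74,"z":45}
After op 13 (add /gr 48): {"gr":48,"i":5,"s":57,"w":54,"wou":5,"ydj":74,"z":45}
After op 14 (remove /s): {"gr":48,"i":5,"w":54,"wou":5,"ydj":74,"z":45}
After op 15 (replace /w 75): {"gr":48,"i":5,"w":75,"wou":5,"ydj":74,"z":45}
After op 16 (add /f 9): {"f":9,"gr":48,"i":5,"w":75,"wou":5,"ydj":74,"z":45}
After op 17 (add /yb 95): {"f":9,"gr":48,"i":5,"w":75,"wou":5,"yb":95,"ydj":74,"z":45}
After op 18 (add /yb 97): {"f":9,"gr":48,"i":5,"w":75,"wou":5,"yb":97,"ydj":74,"z":45}
After op 19 (replace /w 63): {"f":9,"gr":48,"i":5,"w":63,"wou":5,"yb":97,"ydj":74,"z":45}
After op 20 (replace /w 56): {"f":9,"gr":48,"i":5,"w":56,"wou":5,"yb":97,"ydj":74,"z":45}
After op 21 (replace /wou 0): {"f":9,"gr":48,"i":5,"w":56,"wou":0,"yb":97,"ydj":74,"z":45}
After op 22 (add /wou 47): {"f":9,"gr":48,"i":5,"w":56,"wou":47,"yb":97,"ydj":74,"z":45}
After op 23 (add /c 69): {"c":69,"f":9,"gr":48,"i":5,"w":56,"wou":47,"yb":97,"ydj":74,"z":45}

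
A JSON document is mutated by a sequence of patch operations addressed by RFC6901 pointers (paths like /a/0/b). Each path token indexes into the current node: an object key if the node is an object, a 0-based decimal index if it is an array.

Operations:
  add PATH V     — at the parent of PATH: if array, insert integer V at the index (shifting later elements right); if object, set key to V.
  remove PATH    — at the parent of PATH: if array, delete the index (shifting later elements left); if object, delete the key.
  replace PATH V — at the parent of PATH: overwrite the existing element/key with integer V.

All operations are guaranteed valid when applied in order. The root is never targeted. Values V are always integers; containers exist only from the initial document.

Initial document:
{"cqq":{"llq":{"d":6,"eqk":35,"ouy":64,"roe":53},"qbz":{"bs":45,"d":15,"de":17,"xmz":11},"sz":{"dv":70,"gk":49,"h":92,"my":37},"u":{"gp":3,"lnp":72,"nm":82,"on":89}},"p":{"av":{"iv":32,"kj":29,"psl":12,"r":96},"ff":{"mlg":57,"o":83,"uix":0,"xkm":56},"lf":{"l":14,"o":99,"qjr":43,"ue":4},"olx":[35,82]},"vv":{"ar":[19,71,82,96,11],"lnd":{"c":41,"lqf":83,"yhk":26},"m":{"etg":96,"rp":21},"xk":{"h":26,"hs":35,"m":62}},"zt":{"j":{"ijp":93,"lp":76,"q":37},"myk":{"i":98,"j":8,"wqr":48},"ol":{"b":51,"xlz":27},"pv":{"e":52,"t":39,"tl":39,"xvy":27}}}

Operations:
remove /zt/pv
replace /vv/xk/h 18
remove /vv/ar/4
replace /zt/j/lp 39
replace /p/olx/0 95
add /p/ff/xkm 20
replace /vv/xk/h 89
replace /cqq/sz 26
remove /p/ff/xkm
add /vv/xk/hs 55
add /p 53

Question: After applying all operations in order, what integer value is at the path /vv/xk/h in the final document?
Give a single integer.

Answer: 89

Derivation:
After op 1 (remove /zt/pv): {"cqq":{"llq":{"d":6,"eqk":35,"ouy":64,"roe":53},"qbz":{"bs":45,"d":15,"de":17,"xmz":11},"sz":{"dv":70,"gk":49,"h":92,"my":37},"u":{"gp":3,"lnp":72,"nm":82,"on":89}},"p":{"av":{"iv":32,"kj":29,"psl":12,"r":96},"ff":{"mlg":57,"o":83,"uix":0,"xkm":56},"lf":{"l":14,"o":99,"qjr":43,"ue":4},"olx":[35,82]},"vv":{"ar":[19,71,82,96,11],"lnd":{"c":41,"lqf":83,"yhk":26},"m":{"etg":96,"rp":21},"xk":{"h":26,"hs":35,"m":62}},"zt":{"j":{"ijp":93,"lp":76,"q":37},"myk":{"i":98,"j":8,"wqr":48},"ol":{"b":51,"xlz":27}}}
After op 2 (replace /vv/xk/h 18): {"cqq":{"llq":{"d":6,"eqk":35,"ouy":64,"roe":53},"qbz":{"bs":45,"d":15,"de":17,"xmz":11},"sz":{"dv":70,"gk":49,"h":92,"my":37},"u":{"gp":3,"lnp":72,"nm":82,"on":89}},"p":{"av":{"iv":32,"kj":29,"psl":12,"r":96},"ff":{"mlg":57,"o":83,"uix":0,"xkm":56},"lf":{"l":14,"o":99,"qjr":43,"ue":4},"olx":[35,82]},"vv":{"ar":[19,71,82,96,11],"lnd":{"c":41,"lqf":83,"yhk":26},"m":{"etg":96,"rp":21},"xk":{"h":18,"hs":35,"m":62}},"zt":{"j":{"ijp":93,"lp":76,"q":37},"myk":{"i":98,"j":8,"wqr":48},"ol":{"b":51,"xlz":27}}}
After op 3 (remove /vv/ar/4): {"cqq":{"llq":{"d":6,"eqk":35,"ouy":64,"roe":53},"qbz":{"bs":45,"d":15,"de":17,"xmz":11},"sz":{"dv":70,"gk":49,"h":92,"my":37},"u":{"gp":3,"lnp":72,"nm":82,"on":89}},"p":{"av":{"iv":32,"kj":29,"psl":12,"r":96},"ff":{"mlg":57,"o":83,"uix":0,"xkm":56},"lf":{"l":14,"o":99,"qjr":43,"ue":4},"olx":[35,82]},"vv":{"ar":[19,71,82,96],"lnd":{"c":41,"lqf":83,"yhk":26},"m":{"etg":96,"rp":21},"xk":{"h":18,"hs":35,"m":62}},"zt":{"j":{"ijp":93,"lp":76,"q":37},"myk":{"i":98,"j":8,"wqr":48},"ol":{"b":51,"xlz":27}}}
After op 4 (replace /zt/j/lp 39): {"cqq":{"llq":{"d":6,"eqk":35,"ouy":64,"roe":53},"qbz":{"bs":45,"d":15,"de":17,"xmz":11},"sz":{"dv":70,"gk":49,"h":92,"my":37},"u":{"gp":3,"lnp":72,"nm":82,"on":89}},"p":{"av":{"iv":32,"kj":29,"psl":12,"r":96},"ff":{"mlg":57,"o":83,"uix":0,"xkm":56},"lf":{"l":14,"o":99,"qjr":43,"ue":4},"olx":[35,82]},"vv":{"ar":[19,71,82,96],"lnd":{"c":41,"lqf":83,"yhk":26},"m":{"etg":96,"rp":21},"xk":{"h":18,"hs":35,"m":62}},"zt":{"j":{"ijp":93,"lp":39,"q":37},"myk":{"i":98,"j":8,"wqr":48},"ol":{"b":51,"xlz":27}}}
After op 5 (replace /p/olx/0 95): {"cqq":{"llq":{"d":6,"eqk":35,"ouy":64,"roe":53},"qbz":{"bs":45,"d":15,"de":17,"xmz":11},"sz":{"dv":70,"gk":49,"h":92,"my":37},"u":{"gp":3,"lnp":72,"nm":82,"on":89}},"p":{"av":{"iv":32,"kj":29,"psl":12,"r":96},"ff":{"mlg":57,"o":83,"uix":0,"xkm":56},"lf":{"l":14,"o":99,"qjr":43,"ue":4},"olx":[95,82]},"vv":{"ar":[19,71,82,96],"lnd":{"c":41,"lqf":83,"yhk":26},"m":{"etg":96,"rp":21},"xk":{"h":18,"hs":35,"m":62}},"zt":{"j":{"ijp":93,"lp":39,"q":37},"myk":{"i":98,"j":8,"wqr":48},"ol":{"b":51,"xlz":27}}}
After op 6 (add /p/ff/xkm 20): {"cqq":{"llq":{"d":6,"eqk":35,"ouy":64,"roe":53},"qbz":{"bs":45,"d":15,"de":17,"xmz":11},"sz":{"dv":70,"gk":49,"h":92,"my":37},"u":{"gp":3,"lnp":72,"nm":82,"on":89}},"p":{"av":{"iv":32,"kj":29,"psl":12,"r":96},"ff":{"mlg":57,"o":83,"uix":0,"xkm":20},"lf":{"l":14,"o":99,"qjr":43,"ue":4},"olx":[95,82]},"vv":{"ar":[19,71,82,96],"lnd":{"c":41,"lqf":83,"yhk":26},"m":{"etg":96,"rp":21},"xk":{"h":18,"hs":35,"m":62}},"zt":{"j":{"ijp":93,"lp":39,"q":37},"myk":{"i":98,"j":8,"wqr":48},"ol":{"b":51,"xlz":27}}}
After op 7 (replace /vv/xk/h 89): {"cqq":{"llq":{"d":6,"eqk":35,"ouy":64,"roe":53},"qbz":{"bs":45,"d":15,"de":17,"xmz":11},"sz":{"dv":70,"gk":49,"h":92,"my":37},"u":{"gp":3,"lnp":72,"nm":82,"on":89}},"p":{"av":{"iv":32,"kj":29,"psl":12,"r":96},"ff":{"mlg":57,"o":83,"uix":0,"xkm":20},"lf":{"l":14,"o":99,"qjr":43,"ue":4},"olx":[95,82]},"vv":{"ar":[19,71,82,96],"lnd":{"c":41,"lqf":83,"yhk":26},"m":{"etg":96,"rp":21},"xk":{"h":89,"hs":35,"m":62}},"zt":{"j":{"ijp":93,"lp":39,"q":37},"myk":{"i":98,"j":8,"wqr":48},"ol":{"b":51,"xlz":27}}}
After op 8 (replace /cqq/sz 26): {"cqq":{"llq":{"d":6,"eqk":35,"ouy":64,"roe":53},"qbz":{"bs":45,"d":15,"de":17,"xmz":11},"sz":26,"u":{"gp":3,"lnp":72,"nm":82,"on":89}},"p":{"av":{"iv":32,"kj":29,"psl":12,"r":96},"ff":{"mlg":57,"o":83,"uix":0,"xkm":20},"lf":{"l":14,"o":99,"qjr":43,"ue":4},"olx":[95,82]},"vv":{"ar":[19,71,82,96],"lnd":{"c":41,"lqf":83,"yhk":26},"m":{"etg":96,"rp":21},"xk":{"h":89,"hs":35,"m":62}},"zt":{"j":{"ijp":93,"lp":39,"q":37},"myk":{"i":98,"j":8,"wqr":48},"ol":{"b":51,"xlz":27}}}
After op 9 (remove /p/ff/xkm): {"cqq":{"llq":{"d":6,"eqk":35,"ouy":64,"roe":53},"qbz":{"bs":45,"d":15,"de":17,"xmz":11},"sz":26,"u":{"gp":3,"lnp":72,"nm":82,"on":89}},"p":{"av":{"iv":32,"kj":29,"psl":12,"r":96},"ff":{"mlg":57,"o":83,"uix":0},"lf":{"l":14,"o":99,"qjr":43,"ue":4},"olx":[95,82]},"vv":{"ar":[19,71,82,96],"lnd":{"c":41,"lqf":83,"yhk":26},"m":{"etg":96,"rp":21},"xk":{"h":89,"hs":35,"m":62}},"zt":{"j":{"ijp":93,"lp":39,"q":37},"myk":{"i":98,"j":8,"wqr":48},"ol":{"b":51,"xlz":27}}}
After op 10 (add /vv/xk/hs 55): {"cqq":{"llq":{"d":6,"eqk":35,"ouy":64,"roe":53},"qbz":{"bs":45,"d":15,"de":17,"xmz":11},"sz":26,"u":{"gp":3,"lnp":72,"nm":82,"on":89}},"p":{"av":{"iv":32,"kj":29,"psl":12,"r":96},"ff":{"mlg":57,"o":83,"uix":0},"lf":{"l":14,"o":99,"qjr":43,"ue":4},"olx":[95,82]},"vv":{"ar":[19,71,82,96],"lnd":{"c":41,"lqf":83,"yhk":26},"m":{"etg":96,"rp":21},"xk":{"h":89,"hs":55,"m":62}},"zt":{"j":{"ijp":93,"lp":39,"q":37},"myk":{"i":98,"j":8,"wqr":48},"ol":{"b":51,"xlz":27}}}
After op 11 (add /p 53): {"cqq":{"llq":{"d":6,"eqk":35,"ouy":64,"roe":53},"qbz":{"bs":45,"d":15,"de":17,"xmz":11},"sz":26,"u":{"gp":3,"lnp":72,"nm":82,"on":89}},"p":53,"vv":{"ar":[19,71,82,96],"lnd":{"c":41,"lqf":83,"yhk":26},"m":{"etg":96,"rp":21},"xk":{"h":89,"hs":55,"m":62}},"zt":{"j":{"ijp":93,"lp":39,"q":37},"myk":{"i":98,"j":8,"wqr":48},"ol":{"b":51,"xlz":27}}}
Value at /vv/xk/h: 89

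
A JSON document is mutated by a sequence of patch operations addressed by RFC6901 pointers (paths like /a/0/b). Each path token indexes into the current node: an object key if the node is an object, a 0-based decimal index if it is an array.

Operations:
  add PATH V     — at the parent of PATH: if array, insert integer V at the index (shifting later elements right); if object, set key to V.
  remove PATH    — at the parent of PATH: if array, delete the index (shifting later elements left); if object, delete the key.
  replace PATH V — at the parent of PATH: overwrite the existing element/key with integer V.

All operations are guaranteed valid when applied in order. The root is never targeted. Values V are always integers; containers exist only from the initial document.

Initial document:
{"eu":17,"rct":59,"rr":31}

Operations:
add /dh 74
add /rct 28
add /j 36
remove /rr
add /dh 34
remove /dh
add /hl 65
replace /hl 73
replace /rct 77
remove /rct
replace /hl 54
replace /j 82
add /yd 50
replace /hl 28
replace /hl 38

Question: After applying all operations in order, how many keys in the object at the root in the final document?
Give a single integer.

Answer: 4

Derivation:
After op 1 (add /dh 74): {"dh":74,"eu":17,"rct":59,"rr":31}
After op 2 (add /rct 28): {"dh":74,"eu":17,"rct":28,"rr":31}
After op 3 (add /j 36): {"dh":74,"eu":17,"j":36,"rct":28,"rr":31}
After op 4 (remove /rr): {"dh":74,"eu":17,"j":36,"rct":28}
After op 5 (add /dh 34): {"dh":34,"eu":17,"j":36,"rct":28}
After op 6 (remove /dh): {"eu":17,"j":36,"rct":28}
After op 7 (add /hl 65): {"eu":17,"hl":65,"j":36,"rct":28}
After op 8 (replace /hl 73): {"eu":17,"hl":73,"j":36,"rct":28}
After op 9 (replace /rct 77): {"eu":17,"hl":73,"j":36,"rct":77}
After op 10 (remove /rct): {"eu":17,"hl":73,"j":36}
After op 11 (replace /hl 54): {"eu":17,"hl":54,"j":36}
After op 12 (replace /j 82): {"eu":17,"hl":54,"j":82}
After op 13 (add /yd 50): {"eu":17,"hl":54,"j":82,"yd":50}
After op 14 (replace /hl 28): {"eu":17,"hl":28,"j":82,"yd":50}
After op 15 (replace /hl 38): {"eu":17,"hl":38,"j":82,"yd":50}
Size at the root: 4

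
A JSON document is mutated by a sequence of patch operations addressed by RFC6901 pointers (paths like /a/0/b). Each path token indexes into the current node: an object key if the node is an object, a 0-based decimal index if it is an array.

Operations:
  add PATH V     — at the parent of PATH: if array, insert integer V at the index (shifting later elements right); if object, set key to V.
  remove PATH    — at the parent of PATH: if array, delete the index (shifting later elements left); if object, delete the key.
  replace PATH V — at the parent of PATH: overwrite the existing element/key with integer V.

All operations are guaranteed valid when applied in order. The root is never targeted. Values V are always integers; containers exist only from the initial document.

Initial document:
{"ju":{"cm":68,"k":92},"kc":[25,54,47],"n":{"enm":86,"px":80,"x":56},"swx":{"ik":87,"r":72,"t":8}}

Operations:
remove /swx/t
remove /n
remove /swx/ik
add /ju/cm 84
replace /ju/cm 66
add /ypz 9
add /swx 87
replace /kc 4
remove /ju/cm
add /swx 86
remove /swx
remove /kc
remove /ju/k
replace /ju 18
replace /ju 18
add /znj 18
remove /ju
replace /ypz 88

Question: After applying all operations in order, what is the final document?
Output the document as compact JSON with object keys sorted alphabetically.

Answer: {"ypz":88,"znj":18}

Derivation:
After op 1 (remove /swx/t): {"ju":{"cm":68,"k":92},"kc":[25,54,47],"n":{"enm":86,"px":80,"x":56},"swx":{"ik":87,"r":72}}
After op 2 (remove /n): {"ju":{"cm":68,"k":92},"kc":[25,54,47],"swx":{"ik":87,"r":72}}
After op 3 (remove /swx/ik): {"ju":{"cm":68,"k":92},"kc":[25,54,47],"swx":{"r":72}}
After op 4 (add /ju/cm 84): {"ju":{"cm":84,"k":92},"kc":[25,54,47],"swx":{"r":72}}
After op 5 (replace /ju/cm 66): {"ju":{"cm":66,"k":92},"kc":[25,54,47],"swx":{"r":72}}
After op 6 (add /ypz 9): {"ju":{"cm":66,"k":92},"kc":[25,54,47],"swx":{"r":72},"ypz":9}
After op 7 (add /swx 87): {"ju":{"cm":66,"k":92},"kc":[25,54,47],"swx":87,"ypz":9}
After op 8 (replace /kc 4): {"ju":{"cm":66,"k":92},"kc":4,"swx":87,"ypz":9}
After op 9 (remove /ju/cm): {"ju":{"k":92},"kc":4,"swx":87,"ypz":9}
After op 10 (add /swx 86): {"ju":{"k":92},"kc":4,"swx":86,"ypz":9}
After op 11 (remove /swx): {"ju":{"k":92},"kc":4,"ypz":9}
After op 12 (remove /kc): {"ju":{"k":92},"ypz":9}
After op 13 (remove /ju/k): {"ju":{},"ypz":9}
After op 14 (replace /ju 18): {"ju":18,"ypz":9}
After op 15 (replace /ju 18): {"ju":18,"ypz":9}
After op 16 (add /znj 18): {"ju":18,"ypz":9,"znj":18}
After op 17 (remove /ju): {"ypz":9,"znj":18}
After op 18 (replace /ypz 88): {"ypz":88,"znj":18}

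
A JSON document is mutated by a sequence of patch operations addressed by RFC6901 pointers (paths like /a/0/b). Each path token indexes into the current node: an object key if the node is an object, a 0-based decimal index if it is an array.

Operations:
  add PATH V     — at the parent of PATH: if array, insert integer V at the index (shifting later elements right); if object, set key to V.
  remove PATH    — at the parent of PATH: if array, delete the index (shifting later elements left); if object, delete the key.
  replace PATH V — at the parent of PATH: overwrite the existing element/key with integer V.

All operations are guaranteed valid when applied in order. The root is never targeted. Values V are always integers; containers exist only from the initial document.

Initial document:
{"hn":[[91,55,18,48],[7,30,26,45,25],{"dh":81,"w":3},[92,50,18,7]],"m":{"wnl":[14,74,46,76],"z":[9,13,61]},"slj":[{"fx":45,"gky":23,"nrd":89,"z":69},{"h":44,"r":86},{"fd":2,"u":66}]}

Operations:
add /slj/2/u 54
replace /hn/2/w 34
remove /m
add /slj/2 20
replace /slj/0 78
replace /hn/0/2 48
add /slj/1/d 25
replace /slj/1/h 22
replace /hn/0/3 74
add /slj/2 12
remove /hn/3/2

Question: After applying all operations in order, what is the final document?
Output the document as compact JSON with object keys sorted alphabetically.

After op 1 (add /slj/2/u 54): {"hn":[[91,55,18,48],[7,30,26,45,25],{"dh":81,"w":3},[92,50,18,7]],"m":{"wnl":[14,74,46,76],"z":[9,13,61]},"slj":[{"fx":45,"gky":23,"nrd":89,"z":69},{"h":44,"r":86},{"fd":2,"u":54}]}
After op 2 (replace /hn/2/w 34): {"hn":[[91,55,18,48],[7,30,26,45,25],{"dh":81,"w":34},[92,50,18,7]],"m":{"wnl":[14,74,46,76],"z":[9,13,61]},"slj":[{"fx":45,"gky":23,"nrd":89,"z":69},{"h":44,"r":86},{"fd":2,"u":54}]}
After op 3 (remove /m): {"hn":[[91,55,18,48],[7,30,26,45,25],{"dh":81,"w":34},[92,50,18,7]],"slj":[{"fx":45,"gky":23,"nrd":89,"z":69},{"h":44,"r":86},{"fd":2,"u":54}]}
After op 4 (add /slj/2 20): {"hn":[[91,55,18,48],[7,30,26,45,25],{"dh":81,"w":34},[92,50,18,7]],"slj":[{"fx":45,"gky":23,"nrd":89,"z":69},{"h":44,"r":86},20,{"fd":2,"u":54}]}
After op 5 (replace /slj/0 78): {"hn":[[91,55,18,48],[7,30,26,45,25],{"dh":81,"w":34},[92,50,18,7]],"slj":[78,{"h":44,"r":86},20,{"fd":2,"u":54}]}
After op 6 (replace /hn/0/2 48): {"hn":[[91,55,48,48],[7,30,26,45,25],{"dh":81,"w":34},[92,50,18,7]],"slj":[78,{"h":44,"r":86},20,{"fd":2,"u":54}]}
After op 7 (add /slj/1/d 25): {"hn":[[91,55,48,48],[7,30,26,45,25],{"dh":81,"w":34},[92,50,18,7]],"slj":[78,{"d":25,"h":44,"r":86},20,{"fd":2,"u":54}]}
After op 8 (replace /slj/1/h 22): {"hn":[[91,55,48,48],[7,30,26,45,25],{"dh":81,"w":34},[92,50,18,7]],"slj":[78,{"d":25,"h":22,"r":86},20,{"fd":2,"u":54}]}
After op 9 (replace /hn/0/3 74): {"hn":[[91,55,48,74],[7,30,26,45,25],{"dh":81,"w":34},[92,50,18,7]],"slj":[78,{"d":25,"h":22,"r":86},20,{"fd":2,"u":54}]}
After op 10 (add /slj/2 12): {"hn":[[91,55,48,74],[7,30,26,45,25],{"dh":81,"w":34},[92,50,18,7]],"slj":[78,{"d":25,"h":22,"r":86},12,20,{"fd":2,"u":54}]}
After op 11 (remove /hn/3/2): {"hn":[[91,55,48,74],[7,30,26,45,25],{"dh":81,"w":34},[92,50,7]],"slj":[78,{"d":25,"h":22,"r":86},12,20,{"fd":2,"u":54}]}

Answer: {"hn":[[91,55,48,74],[7,30,26,45,25],{"dh":81,"w":34},[92,50,7]],"slj":[78,{"d":25,"h":22,"r":86},12,20,{"fd":2,"u":54}]}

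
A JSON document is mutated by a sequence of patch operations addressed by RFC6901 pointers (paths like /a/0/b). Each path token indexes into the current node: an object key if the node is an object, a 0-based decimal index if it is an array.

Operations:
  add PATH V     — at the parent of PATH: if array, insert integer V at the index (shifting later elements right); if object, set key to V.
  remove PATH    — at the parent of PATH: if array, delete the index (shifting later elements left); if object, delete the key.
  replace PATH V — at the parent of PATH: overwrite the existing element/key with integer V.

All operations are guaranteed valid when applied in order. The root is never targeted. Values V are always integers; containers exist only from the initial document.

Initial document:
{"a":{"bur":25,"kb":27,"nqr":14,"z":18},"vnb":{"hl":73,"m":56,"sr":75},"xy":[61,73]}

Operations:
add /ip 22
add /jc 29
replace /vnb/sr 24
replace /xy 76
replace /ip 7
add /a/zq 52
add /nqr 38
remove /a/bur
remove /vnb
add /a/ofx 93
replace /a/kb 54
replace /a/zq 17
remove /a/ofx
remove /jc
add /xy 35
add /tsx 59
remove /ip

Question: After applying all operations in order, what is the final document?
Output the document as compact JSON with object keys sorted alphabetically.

Answer: {"a":{"kb":54,"nqr":14,"z":18,"zq":17},"nqr":38,"tsx":59,"xy":35}

Derivation:
After op 1 (add /ip 22): {"a":{"bur":25,"kb":27,"nqr":14,"z":18},"ip":22,"vnb":{"hl":73,"m":56,"sr":75},"xy":[61,73]}
After op 2 (add /jc 29): {"a":{"bur":25,"kb":27,"nqr":14,"z":18},"ip":22,"jc":29,"vnb":{"hl":73,"m":56,"sr":75},"xy":[61,73]}
After op 3 (replace /vnb/sr 24): {"a":{"bur":25,"kb":27,"nqr":14,"z":18},"ip":22,"jc":29,"vnb":{"hl":73,"m":56,"sr":24},"xy":[61,73]}
After op 4 (replace /xy 76): {"a":{"bur":25,"kb":27,"nqr":14,"z":18},"ip":22,"jc":29,"vnb":{"hl":73,"m":56,"sr":24},"xy":76}
After op 5 (replace /ip 7): {"a":{"bur":25,"kb":27,"nqr":14,"z":18},"ip":7,"jc":29,"vnb":{"hl":73,"m":56,"sr":24},"xy":76}
After op 6 (add /a/zq 52): {"a":{"bur":25,"kb":27,"nqr":14,"z":18,"zq":52},"ip":7,"jc":29,"vnb":{"hl":73,"m":56,"sr":24},"xy":76}
After op 7 (add /nqr 38): {"a":{"bur":25,"kb":27,"nqr":14,"z":18,"zq":52},"ip":7,"jc":29,"nqr":38,"vnb":{"hl":73,"m":56,"sr":24},"xy":76}
After op 8 (remove /a/bur): {"a":{"kb":27,"nqr":14,"z":18,"zq":52},"ip":7,"jc":29,"nqr":38,"vnb":{"hl":73,"m":56,"sr":24},"xy":76}
After op 9 (remove /vnb): {"a":{"kb":27,"nqr":14,"z":18,"zq":52},"ip":7,"jc":29,"nqr":38,"xy":76}
After op 10 (add /a/ofx 93): {"a":{"kb":27,"nqr":14,"ofx":93,"z":18,"zq":52},"ip":7,"jc":29,"nqr":38,"xy":76}
After op 11 (replace /a/kb 54): {"a":{"kb":54,"nqr":14,"ofx":93,"z":18,"zq":52},"ip":7,"jc":29,"nqr":38,"xy":76}
After op 12 (replace /a/zq 17): {"a":{"kb":54,"nqr":14,"ofx":93,"z":18,"zq":17},"ip":7,"jc":29,"nqr":38,"xy":76}
After op 13 (remove /a/ofx): {"a":{"kb":54,"nqr":14,"z":18,"zq":17},"ip":7,"jc":29,"nqr":38,"xy":76}
After op 14 (remove /jc): {"a":{"kb":54,"nqr":14,"z":18,"zq":17},"ip":7,"nqr":38,"xy":76}
After op 15 (add /xy 35): {"a":{"kb":54,"nqr":14,"z":18,"zq":17},"ip":7,"nqr":38,"xy":35}
After op 16 (add /tsx 59): {"a":{"kb":54,"nqr":14,"z":18,"zq":17},"ip":7,"nqr":38,"tsx":59,"xy":35}
After op 17 (remove /ip): {"a":{"kb":54,"nqr":14,"z":18,"zq":17},"nqr":38,"tsx":59,"xy":35}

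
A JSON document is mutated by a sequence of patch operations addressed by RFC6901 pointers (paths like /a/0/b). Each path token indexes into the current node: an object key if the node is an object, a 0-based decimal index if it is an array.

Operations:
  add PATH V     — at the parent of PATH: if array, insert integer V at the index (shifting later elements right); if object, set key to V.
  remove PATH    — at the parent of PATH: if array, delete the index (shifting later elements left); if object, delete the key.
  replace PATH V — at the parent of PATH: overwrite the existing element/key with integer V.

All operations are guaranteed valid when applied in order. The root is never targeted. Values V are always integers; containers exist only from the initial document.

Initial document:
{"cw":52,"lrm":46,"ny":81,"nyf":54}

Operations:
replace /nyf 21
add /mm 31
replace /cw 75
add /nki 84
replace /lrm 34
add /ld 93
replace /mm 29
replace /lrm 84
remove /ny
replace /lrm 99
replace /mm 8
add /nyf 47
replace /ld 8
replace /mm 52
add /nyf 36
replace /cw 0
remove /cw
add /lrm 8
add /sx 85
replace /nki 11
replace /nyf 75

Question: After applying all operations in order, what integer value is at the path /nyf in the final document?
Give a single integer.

After op 1 (replace /nyf 21): {"cw":52,"lrm":46,"ny":81,"nyf":21}
After op 2 (add /mm 31): {"cw":52,"lrm":46,"mm":31,"ny":81,"nyf":21}
After op 3 (replace /cw 75): {"cw":75,"lrm":46,"mm":31,"ny":81,"nyf":21}
After op 4 (add /nki 84): {"cw":75,"lrm":46,"mm":31,"nki":84,"ny":81,"nyf":21}
After op 5 (replace /lrm 34): {"cw":75,"lrm":34,"mm":31,"nki":84,"ny":81,"nyf":21}
After op 6 (add /ld 93): {"cw":75,"ld":93,"lrm":34,"mm":31,"nki":84,"ny":81,"nyf":21}
After op 7 (replace /mm 29): {"cw":75,"ld":93,"lrm":34,"mm":29,"nki":84,"ny":81,"nyf":21}
After op 8 (replace /lrm 84): {"cw":75,"ld":93,"lrm":84,"mm":29,"nki":84,"ny":81,"nyf":21}
After op 9 (remove /ny): {"cw":75,"ld":93,"lrm":84,"mm":29,"nki":84,"nyf":21}
After op 10 (replace /lrm 99): {"cw":75,"ld":93,"lrm":99,"mm":29,"nki":84,"nyf":21}
After op 11 (replace /mm 8): {"cw":75,"ld":93,"lrm":99,"mm":8,"nki":84,"nyf":21}
After op 12 (add /nyf 47): {"cw":75,"ld":93,"lrm":99,"mm":8,"nki":84,"nyf":47}
After op 13 (replace /ld 8): {"cw":75,"ld":8,"lrm":99,"mm":8,"nki":84,"nyf":47}
After op 14 (replace /mm 52): {"cw":75,"ld":8,"lrm":99,"mm":52,"nki":84,"nyf":47}
After op 15 (add /nyf 36): {"cw":75,"ld":8,"lrm":99,"mm":52,"nki":84,"nyf":36}
After op 16 (replace /cw 0): {"cw":0,"ld":8,"lrm":99,"mm":52,"nki":84,"nyf":36}
After op 17 (remove /cw): {"ld":8,"lrm":99,"mm":52,"nki":84,"nyf":36}
After op 18 (add /lrm 8): {"ld":8,"lrm":8,"mm":52,"nki":84,"nyf":36}
After op 19 (add /sx 85): {"ld":8,"lrm":8,"mm":52,"nki":84,"nyf":36,"sx":85}
After op 20 (replace /nki 11): {"ld":8,"lrm":8,"mm":52,"nki":11,"nyf":36,"sx":85}
After op 21 (replace /nyf 75): {"ld":8,"lrm":8,"mm":52,"nki":11,"nyf":75,"sx":85}
Value at /nyf: 75

Answer: 75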